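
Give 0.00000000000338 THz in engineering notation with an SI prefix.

3.38 Hz

= 3.38 Hz; mantissa already in [1, 1000).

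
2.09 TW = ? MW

2090000 MW

tera = 10¹², mega = 10⁶; factor is 10⁶.
2.09 × 10⁶ = 2090000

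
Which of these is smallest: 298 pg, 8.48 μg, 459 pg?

298 pg

298 pg = 0.000000000298 g
8.48 μg = 0.00000848 g
459 pg = 0.000000000459 g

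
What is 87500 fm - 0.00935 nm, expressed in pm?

78.15 pm

In pm:
  87500 fm = 87500 × 10⁻³ pm = 87.5
  0.00935 nm = 0.00935 × 10³ pm = 9.35
Difference: 87.5 - 9.35 = 78.15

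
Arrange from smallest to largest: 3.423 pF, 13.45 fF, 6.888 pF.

13.45 fF < 3.423 pF < 6.888 pF

3.423 pF = 0.000000000003423 F
13.45 fF = 0.00000000000001345 F
6.888 pF = 0.000000000006888 F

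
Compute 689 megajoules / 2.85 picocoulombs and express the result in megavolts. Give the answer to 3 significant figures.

242000000000000 megavolts

(689 × 10^6) / (2.85 × 10^-12) = 241.75 × 10^18 V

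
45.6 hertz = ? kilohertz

(no prefix) = 10^0, kilo = 10^3; factor is 10^-3.
45.6 × 10^-3 = 0.0456

0.0456 kilohertz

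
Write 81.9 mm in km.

0.0000819 km

milli = 10^-3, kilo = 10^3; factor is 10^-6.
81.9 × 10^-6 = 0.0000819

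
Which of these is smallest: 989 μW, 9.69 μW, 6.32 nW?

6.32 nW

989 μW = 0.000989 W
9.69 μW = 0.00000969 W
6.32 nW = 0.00000000632 W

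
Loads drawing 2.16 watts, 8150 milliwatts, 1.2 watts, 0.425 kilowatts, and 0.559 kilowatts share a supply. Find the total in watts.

In watts:
  2.16 watts → 2.16
  8150 milliwatts = 8150e-3 watts = 8.15
  1.2 watts → 1.2
  0.425 kilowatts = 0.425e3 watts = 425
  0.559 kilowatts = 0.559e3 watts = 559
Sum: 2.16 + 8.15 + 1.2 + 425 + 559 = 995.51

995.51 watts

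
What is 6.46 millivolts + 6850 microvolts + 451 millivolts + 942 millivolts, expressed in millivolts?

1406.31 millivolts

In millivolts:
  6.46 millivolts → 6.46
  6850 microvolts = 6850 × 10^-3 millivolts = 6.85
  451 millivolts → 451
  942 millivolts → 942
Sum: 6.46 + 6.85 + 451 + 942 = 1406.31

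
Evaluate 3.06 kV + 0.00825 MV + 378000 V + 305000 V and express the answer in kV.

694.31 kV

In kV:
  3.06 kV → 3.06
  0.00825 MV = 0.00825 × 10³ kV = 8.25
  378000 V = 378000 × 10⁻³ kV = 378
  305000 V = 305000 × 10⁻³ kV = 305
Sum: 3.06 + 8.25 + 378 + 305 = 694.31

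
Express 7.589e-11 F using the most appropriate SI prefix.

= 75.89e-12 F; 1e-12 is pico.

75.89 pF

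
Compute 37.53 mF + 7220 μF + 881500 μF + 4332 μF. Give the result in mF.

In mF:
  37.53 mF → 37.53
  7220 μF = 7220e-3 mF = 7.22
  881500 μF = 881500e-3 mF = 881.5
  4332 μF = 4332e-3 mF = 4.332
Sum: 37.53 + 7.22 + 881.5 + 4.332 = 930.582

930.582 mF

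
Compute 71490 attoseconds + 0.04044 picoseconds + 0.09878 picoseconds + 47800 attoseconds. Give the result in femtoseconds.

258.51 femtoseconds

In femtoseconds:
  71490 attoseconds = 71490 × 10⁻³ femtoseconds = 71.49
  0.04044 picoseconds = 0.04044 × 10³ femtoseconds = 40.44
  0.09878 picoseconds = 0.09878 × 10³ femtoseconds = 98.78
  47800 attoseconds = 47800 × 10⁻³ femtoseconds = 47.8
Sum: 71.49 + 40.44 + 98.78 + 47.8 = 258.51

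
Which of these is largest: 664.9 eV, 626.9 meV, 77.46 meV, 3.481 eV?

664.9 eV = 664.9 eV
626.9 meV = 0.6269 eV
77.46 meV = 0.07746 eV
3.481 eV = 3.481 eV

664.9 eV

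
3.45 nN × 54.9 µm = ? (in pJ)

0.189405 pJ

3.45 × 10⁻⁹ × 54.9 × 10⁻⁶ = 189.405 × 10⁻¹⁵ J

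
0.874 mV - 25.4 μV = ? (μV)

In μV:
  0.874 mV = 0.874 × 10^3 μV = 874
  25.4 μV → 25.4
Difference: 874 - 25.4 = 848.6

848.6 μV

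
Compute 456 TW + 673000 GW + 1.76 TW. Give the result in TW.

In TW:
  456 TW → 456
  673000 GW = 673000 × 10⁻³ TW = 673
  1.76 TW → 1.76
Sum: 456 + 673 + 1.76 = 1130.76

1130.76 TW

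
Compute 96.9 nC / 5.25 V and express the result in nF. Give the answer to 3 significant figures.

(96.9 × 10^-9) / (5.25) = 18.457 × 10^-9 F

18.5 nF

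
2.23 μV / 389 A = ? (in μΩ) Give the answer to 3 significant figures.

(2.23 × 10⁻⁶) / (389) = 0.0057326 × 10⁻⁶ Ω

0.00573 μΩ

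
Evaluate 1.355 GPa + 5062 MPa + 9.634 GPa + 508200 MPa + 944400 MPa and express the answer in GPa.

In GPa:
  1.355 GPa → 1.355
  5062 MPa = 5062 × 10⁻³ GPa = 5.062
  9.634 GPa → 9.634
  508200 MPa = 508200 × 10⁻³ GPa = 508.2
  944400 MPa = 944400 × 10⁻³ GPa = 944.4
Sum: 1.355 + 5.062 + 9.634 + 508.2 + 944.4 = 1468.651

1468.651 GPa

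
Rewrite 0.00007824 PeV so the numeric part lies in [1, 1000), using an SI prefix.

78.24 GeV

= 78.24e9 eV; 1e9 is giga.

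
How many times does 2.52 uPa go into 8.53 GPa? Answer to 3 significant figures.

3380000000000000

(8.53 × 10⁹) / (2.52 × 10⁻⁶) = 3.385 × 10¹⁵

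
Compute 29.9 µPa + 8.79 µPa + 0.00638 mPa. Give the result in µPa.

In µPa:
  29.9 µPa → 29.9
  8.79 µPa → 8.79
  0.00638 mPa = 0.00638 × 10^3 µPa = 6.38
Sum: 29.9 + 8.79 + 6.38 = 45.07

45.07 µPa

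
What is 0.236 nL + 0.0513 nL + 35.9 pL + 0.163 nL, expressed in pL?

486.2 pL

In pL:
  0.236 nL = 0.236 × 10³ pL = 236
  0.0513 nL = 0.0513 × 10³ pL = 51.3
  35.9 pL → 35.9
  0.163 nL = 0.163 × 10³ pL = 163
Sum: 236 + 51.3 + 35.9 + 163 = 486.2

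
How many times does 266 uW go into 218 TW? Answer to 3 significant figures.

(218e12) / (266e-6) = 0.8195e18

820000000000000000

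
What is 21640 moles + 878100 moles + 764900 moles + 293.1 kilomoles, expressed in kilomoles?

1957.74 kilomoles

In kilomoles:
  21640 moles = 21640 × 10^-3 kilomoles = 21.64
  878100 moles = 878100 × 10^-3 kilomoles = 878.1
  764900 moles = 764900 × 10^-3 kilomoles = 764.9
  293.1 kilomoles → 293.1
Sum: 21.64 + 878.1 + 764.9 + 293.1 = 1957.74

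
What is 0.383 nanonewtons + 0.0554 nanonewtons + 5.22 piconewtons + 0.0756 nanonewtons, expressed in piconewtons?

519.22 piconewtons

In piconewtons:
  0.383 nanonewtons = 0.383e3 piconewtons = 383
  0.0554 nanonewtons = 0.0554e3 piconewtons = 55.4
  5.22 piconewtons → 5.22
  0.0756 nanonewtons = 0.0756e3 piconewtons = 75.6
Sum: 383 + 55.4 + 5.22 + 75.6 = 519.22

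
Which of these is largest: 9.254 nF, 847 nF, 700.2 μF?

9.254 nF = 0.000000009254 F
847 nF = 0.000000847 F
700.2 μF = 0.0007002 F

700.2 μF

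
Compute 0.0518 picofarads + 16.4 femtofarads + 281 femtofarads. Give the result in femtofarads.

349.2 femtofarads

In femtofarads:
  0.0518 picofarads = 0.0518e3 femtofarads = 51.8
  16.4 femtofarads → 16.4
  281 femtofarads → 281
Sum: 51.8 + 16.4 + 281 = 349.2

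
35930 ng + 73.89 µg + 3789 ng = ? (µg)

In µg:
  35930 ng = 35930 × 10^-3 µg = 35.93
  73.89 µg → 73.89
  3789 ng = 3789 × 10^-3 µg = 3.789
Sum: 35.93 + 73.89 + 3.789 = 113.609

113.609 µg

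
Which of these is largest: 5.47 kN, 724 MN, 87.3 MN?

5.47 kN = 5470 N
724 MN = 724000000 N
87.3 MN = 87300000 N

724 MN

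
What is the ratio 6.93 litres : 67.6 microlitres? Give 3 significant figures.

(6.93) / (67.6 × 10⁻⁶) = 0.1025 × 10⁶

103000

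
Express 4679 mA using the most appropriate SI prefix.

= 4.679 A; mantissa already in [1, 1000).

4.679 A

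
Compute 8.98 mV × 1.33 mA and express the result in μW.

11.9434 μW

8.98 × 10^-3 × 1.33 × 10^-3 = 11.9434 × 10^-6 W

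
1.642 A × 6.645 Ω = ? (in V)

10.91109 V

1.642 × 6.645 = 10.91109 V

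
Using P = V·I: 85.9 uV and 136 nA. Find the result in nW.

0.0116824 nW

85.9 × 10^-6 × 136 × 10^-9 = 11682.4 × 10^-15 W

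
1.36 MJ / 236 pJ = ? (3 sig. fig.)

5760000000000000

(1.36e6) / (236e-12) = 0.005763e18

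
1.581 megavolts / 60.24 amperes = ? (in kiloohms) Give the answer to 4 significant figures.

(1.581 × 10^6) / (60.24) = 0.026245 × 10^6 Ω

26.25 kiloohms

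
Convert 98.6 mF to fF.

milli = 10⁻³, femto = 10⁻¹⁵; factor is 10¹².
98.6 × 10¹² = 98600000000000

98600000000000 fF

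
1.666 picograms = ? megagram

0.000000000000000001666 megagrams

pico = 10⁻¹², mega = 10⁶; factor is 10⁻¹⁸.
1.666 × 10⁻¹⁸ = 0.000000000000000001666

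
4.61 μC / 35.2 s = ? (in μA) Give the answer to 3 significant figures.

0.131 μA

(4.61 × 10^-6) / (35.2) = 0.13097 × 10^-6 A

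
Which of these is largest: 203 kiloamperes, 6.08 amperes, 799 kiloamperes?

799 kiloamperes

203 kiloamperes = 203000 amperes
6.08 amperes = 6.08 amperes
799 kiloamperes = 799000 amperes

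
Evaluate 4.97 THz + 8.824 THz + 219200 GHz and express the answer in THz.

232.994 THz

In THz:
  4.97 THz → 4.97
  8.824 THz → 8.824
  219200 GHz = 219200 × 10^-3 THz = 219.2
Sum: 4.97 + 8.824 + 219.2 = 232.994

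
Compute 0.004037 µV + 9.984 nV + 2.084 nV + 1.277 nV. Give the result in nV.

17.382 nV

In nV:
  0.004037 µV = 0.004037 × 10^3 nV = 4.037
  9.984 nV → 9.984
  2.084 nV → 2.084
  1.277 nV → 1.277
Sum: 4.037 + 9.984 + 2.084 + 1.277 = 17.382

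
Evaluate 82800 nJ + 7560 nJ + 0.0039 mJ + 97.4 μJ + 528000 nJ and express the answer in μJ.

719.66 μJ

In μJ:
  82800 nJ = 82800 × 10^-3 μJ = 82.8
  7560 nJ = 7560 × 10^-3 μJ = 7.56
  0.0039 mJ = 0.0039 × 10^3 μJ = 3.9
  97.4 μJ → 97.4
  528000 nJ = 528000 × 10^-3 μJ = 528
Sum: 82.8 + 7.56 + 3.9 + 97.4 + 528 = 719.66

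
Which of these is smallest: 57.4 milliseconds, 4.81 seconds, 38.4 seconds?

57.4 milliseconds

57.4 milliseconds = 0.0574 seconds
4.81 seconds = 4.81 seconds
38.4 seconds = 38.4 seconds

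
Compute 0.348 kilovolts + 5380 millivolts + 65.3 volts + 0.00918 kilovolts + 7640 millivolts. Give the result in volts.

In volts:
  0.348 kilovolts = 0.348 × 10³ volts = 348
  5380 millivolts = 5380 × 10⁻³ volts = 5.38
  65.3 volts → 65.3
  0.00918 kilovolts = 0.00918 × 10³ volts = 9.18
  7640 millivolts = 7640 × 10⁻³ volts = 7.64
Sum: 348 + 5.38 + 65.3 + 9.18 + 7.64 = 435.5

435.5 volts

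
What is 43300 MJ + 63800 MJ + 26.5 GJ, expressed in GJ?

In GJ:
  43300 MJ = 43300 × 10^-3 GJ = 43.3
  63800 MJ = 63800 × 10^-3 GJ = 63.8
  26.5 GJ → 26.5
Sum: 43.3 + 63.8 + 26.5 = 133.6

133.6 GJ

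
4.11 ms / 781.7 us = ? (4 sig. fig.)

5.258

(4.11 × 10⁻³) / (781.7 × 10⁻⁶) = 0.0052578 × 10³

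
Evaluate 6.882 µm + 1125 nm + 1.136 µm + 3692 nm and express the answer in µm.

12.835 µm

In µm:
  6.882 µm → 6.882
  1125 nm = 1125 × 10^-3 µm = 1.125
  1.136 µm → 1.136
  3692 nm = 3692 × 10^-3 µm = 3.692
Sum: 6.882 + 1.125 + 1.136 + 3.692 = 12.835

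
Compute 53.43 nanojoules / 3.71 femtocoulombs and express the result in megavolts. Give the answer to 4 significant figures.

(53.43 × 10^-9) / (3.71 × 10^-15) = 14.4016 × 10^6 V

14.40 megavolts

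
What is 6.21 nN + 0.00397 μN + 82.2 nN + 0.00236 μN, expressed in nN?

94.74 nN

In nN:
  6.21 nN → 6.21
  0.00397 μN = 0.00397e3 nN = 3.97
  82.2 nN → 82.2
  0.00236 μN = 0.00236e3 nN = 2.36
Sum: 6.21 + 3.97 + 82.2 + 2.36 = 94.74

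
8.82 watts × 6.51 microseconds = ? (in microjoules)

8.82 × 6.51 × 10^-6 = 57.4182 × 10^-6 J

57.4182 microjoules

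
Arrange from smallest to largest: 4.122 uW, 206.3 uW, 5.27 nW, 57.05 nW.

4.122 uW = 0.000004122 W
206.3 uW = 0.0002063 W
5.27 nW = 0.00000000527 W
57.05 nW = 0.00000005705 W

5.27 nW < 57.05 nW < 4.122 uW < 206.3 uW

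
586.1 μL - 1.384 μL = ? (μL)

In μL:
  586.1 μL → 586.1
  1.384 μL → 1.384
Difference: 586.1 - 1.384 = 584.716

584.716 μL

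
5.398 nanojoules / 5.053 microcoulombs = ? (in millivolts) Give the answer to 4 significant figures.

1.068 millivolts

(5.398 × 10⁻⁹) / (5.053 × 10⁻⁶) = 1.06828 × 10⁻³ V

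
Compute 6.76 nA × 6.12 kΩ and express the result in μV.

41.3712 μV

6.76 × 10^-9 × 6.12 × 10^3 = 41.3712 × 10^-6 V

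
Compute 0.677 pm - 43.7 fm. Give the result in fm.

In fm:
  0.677 pm = 0.677 × 10³ fm = 677
  43.7 fm → 43.7
Difference: 677 - 43.7 = 633.3

633.3 fm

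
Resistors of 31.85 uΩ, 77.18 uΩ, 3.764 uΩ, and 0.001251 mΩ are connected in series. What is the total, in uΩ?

In uΩ:
  31.85 uΩ → 31.85
  77.18 uΩ → 77.18
  3.764 uΩ → 3.764
  0.001251 mΩ = 0.001251e3 uΩ = 1.251
Sum: 31.85 + 77.18 + 3.764 + 1.251 = 114.045

114.045 uΩ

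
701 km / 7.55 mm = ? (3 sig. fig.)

92800000

(701 × 10³) / (7.55 × 10⁻³) = 92.85 × 10⁶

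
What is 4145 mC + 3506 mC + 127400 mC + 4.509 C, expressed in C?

In C:
  4145 mC = 4145e-3 C = 4.145
  3506 mC = 3506e-3 C = 3.506
  127400 mC = 127400e-3 C = 127.4
  4.509 C → 4.509
Sum: 4.145 + 3.506 + 127.4 + 4.509 = 139.56

139.56 C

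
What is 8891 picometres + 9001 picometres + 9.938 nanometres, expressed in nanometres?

In nanometres:
  8891 picometres = 8891 × 10⁻³ nanometres = 8.891
  9001 picometres = 9001 × 10⁻³ nanometres = 9.001
  9.938 nanometres → 9.938
Sum: 8.891 + 9.001 + 9.938 = 27.83

27.83 nanometres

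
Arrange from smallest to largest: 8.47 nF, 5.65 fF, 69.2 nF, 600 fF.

8.47 nF = 0.00000000847 F
5.65 fF = 0.00000000000000565 F
69.2 nF = 0.0000000692 F
600 fF = 0.0000000000006 F

5.65 fF < 600 fF < 8.47 nF < 69.2 nF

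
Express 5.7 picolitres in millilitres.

pico = 10^-12, milli = 10^-3; factor is 10^-9.
5.7 × 10^-9 = 0.0000000057

0.0000000057 millilitres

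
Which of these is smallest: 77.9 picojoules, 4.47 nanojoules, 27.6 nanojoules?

77.9 picojoules = 0.0000000000779 joules
4.47 nanojoules = 0.00000000447 joules
27.6 nanojoules = 0.0000000276 joules

77.9 picojoules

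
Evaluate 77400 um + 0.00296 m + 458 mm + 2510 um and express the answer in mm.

540.87 mm

In mm:
  77400 um = 77400e-3 mm = 77.4
  0.00296 m = 0.00296e3 mm = 2.96
  458 mm → 458
  2510 um = 2510e-3 mm = 2.51
Sum: 77.4 + 2.96 + 458 + 2.51 = 540.87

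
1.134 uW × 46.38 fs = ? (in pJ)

1.134 × 10⁻⁶ × 46.38 × 10⁻¹⁵ = 52.59492 × 10⁻²¹ J

0.00000005259492 pJ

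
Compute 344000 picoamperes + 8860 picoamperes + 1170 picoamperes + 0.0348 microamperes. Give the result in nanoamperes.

388.83 nanoamperes

In nanoamperes:
  344000 picoamperes = 344000e-3 nanoamperes = 344
  8860 picoamperes = 8860e-3 nanoamperes = 8.86
  1170 picoamperes = 1170e-3 nanoamperes = 1.17
  0.0348 microamperes = 0.0348e3 nanoamperes = 34.8
Sum: 344 + 8.86 + 1.17 + 34.8 = 388.83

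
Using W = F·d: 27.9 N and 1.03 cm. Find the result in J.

0.28737 J

27.9 × 1.03 × 10^-2 = 28.737 × 10^-2 J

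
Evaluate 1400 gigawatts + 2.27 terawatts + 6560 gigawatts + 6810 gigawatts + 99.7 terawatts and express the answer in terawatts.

116.74 terawatts

In terawatts:
  1400 gigawatts = 1400e-3 terawatts = 1.4
  2.27 terawatts → 2.27
  6560 gigawatts = 6560e-3 terawatts = 6.56
  6810 gigawatts = 6810e-3 terawatts = 6.81
  99.7 terawatts → 99.7
Sum: 1.4 + 2.27 + 6.56 + 6.81 + 99.7 = 116.74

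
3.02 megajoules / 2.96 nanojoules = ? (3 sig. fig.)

(3.02 × 10^6) / (2.96 × 10^-9) = 1.02 × 10^15

1020000000000000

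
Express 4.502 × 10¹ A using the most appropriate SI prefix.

45.02 A

= 45.02 A; mantissa already in [1, 1000).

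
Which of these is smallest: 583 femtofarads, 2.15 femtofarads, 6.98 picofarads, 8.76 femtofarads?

2.15 femtofarads

583 femtofarads = 0.000000000000583 farads
2.15 femtofarads = 0.00000000000000215 farads
6.98 picofarads = 0.00000000000698 farads
8.76 femtofarads = 0.00000000000000876 farads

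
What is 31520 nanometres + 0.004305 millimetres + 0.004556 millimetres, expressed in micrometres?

40.381 micrometres

In micrometres:
  31520 nanometres = 31520 × 10^-3 micrometres = 31.52
  0.004305 millimetres = 0.004305 × 10^3 micrometres = 4.305
  0.004556 millimetres = 0.004556 × 10^3 micrometres = 4.556
Sum: 31.52 + 4.305 + 4.556 = 40.381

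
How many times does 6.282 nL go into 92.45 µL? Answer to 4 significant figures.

(92.45e-6) / (6.282e-9) = 14.717e3

14720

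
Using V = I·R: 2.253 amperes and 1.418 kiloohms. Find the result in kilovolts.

2.253 × 1.418 × 10^3 = 3.194754 × 10^3 V

3.194754 kilovolts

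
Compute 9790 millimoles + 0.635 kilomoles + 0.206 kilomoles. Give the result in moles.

In moles:
  9790 millimoles = 9790 × 10^-3 moles = 9.79
  0.635 kilomoles = 0.635 × 10^3 moles = 635
  0.206 kilomoles = 0.206 × 10^3 moles = 206
Sum: 9.79 + 635 + 206 = 850.79

850.79 moles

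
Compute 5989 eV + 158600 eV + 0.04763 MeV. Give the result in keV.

In keV:
  5989 eV = 5989e-3 keV = 5.989
  158600 eV = 158600e-3 keV = 158.6
  0.04763 MeV = 0.04763e3 keV = 47.63
Sum: 5.989 + 158.6 + 47.63 = 212.219

212.219 keV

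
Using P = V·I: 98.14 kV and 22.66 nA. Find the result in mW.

2.2238524 mW

98.14e3 × 22.66e-9 = 2223.8524e-6 W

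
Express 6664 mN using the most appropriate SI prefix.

= 6.664 N; mantissa already in [1, 1000).

6.664 N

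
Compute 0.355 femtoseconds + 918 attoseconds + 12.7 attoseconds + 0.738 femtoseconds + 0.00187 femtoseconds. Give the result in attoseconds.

In attoseconds:
  0.355 femtoseconds = 0.355e3 attoseconds = 355
  918 attoseconds → 918
  12.7 attoseconds → 12.7
  0.738 femtoseconds = 0.738e3 attoseconds = 738
  0.00187 femtoseconds = 0.00187e3 attoseconds = 1.87
Sum: 355 + 918 + 12.7 + 738 + 1.87 = 2025.57

2025.57 attoseconds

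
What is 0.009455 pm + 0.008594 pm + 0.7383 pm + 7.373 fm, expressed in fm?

In fm:
  0.009455 pm = 0.009455 × 10^3 fm = 9.455
  0.008594 pm = 0.008594 × 10^3 fm = 8.594
  0.7383 pm = 0.7383 × 10^3 fm = 738.3
  7.373 fm → 7.373
Sum: 9.455 + 8.594 + 738.3 + 7.373 = 763.722

763.722 fm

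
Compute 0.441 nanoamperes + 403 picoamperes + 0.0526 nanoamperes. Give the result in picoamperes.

In picoamperes:
  0.441 nanoamperes = 0.441 × 10^3 picoamperes = 441
  403 picoamperes → 403
  0.0526 nanoamperes = 0.0526 × 10^3 picoamperes = 52.6
Sum: 441 + 403 + 52.6 = 896.6

896.6 picoamperes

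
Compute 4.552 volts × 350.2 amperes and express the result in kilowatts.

1.5941104 kilowatts

4.552 × 350.2 = 1594.1104 W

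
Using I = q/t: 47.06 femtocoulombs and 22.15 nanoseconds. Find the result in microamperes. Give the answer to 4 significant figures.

(47.06e-15) / (22.15e-9) = 2.1246e-6 A

2.125 microamperes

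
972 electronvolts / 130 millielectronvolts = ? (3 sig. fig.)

(972) / (130 × 10^-3) = 7.477 × 10^3

7480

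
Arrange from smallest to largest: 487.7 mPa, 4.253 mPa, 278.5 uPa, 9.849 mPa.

487.7 mPa = 0.4877 Pa
4.253 mPa = 0.004253 Pa
278.5 uPa = 0.0002785 Pa
9.849 mPa = 0.009849 Pa

278.5 uPa < 4.253 mPa < 9.849 mPa < 487.7 mPa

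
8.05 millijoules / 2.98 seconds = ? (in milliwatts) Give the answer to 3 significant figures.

(8.05e-3) / (2.98) = 2.7013e-3 W

2.70 milliwatts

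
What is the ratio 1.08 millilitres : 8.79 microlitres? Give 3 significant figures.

(1.08 × 10⁻³) / (8.79 × 10⁻⁶) = 0.1229 × 10³

123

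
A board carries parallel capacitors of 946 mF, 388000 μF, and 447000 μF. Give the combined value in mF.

1781 mF

In mF:
  946 mF → 946
  388000 μF = 388000 × 10^-3 mF = 388
  447000 μF = 447000 × 10^-3 mF = 447
Sum: 946 + 388 + 447 = 1781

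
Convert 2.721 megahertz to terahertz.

mega = 10⁶, tera = 10¹²; factor is 10⁻⁶.
2.721 × 10⁻⁶ = 0.000002721

0.000002721 terahertz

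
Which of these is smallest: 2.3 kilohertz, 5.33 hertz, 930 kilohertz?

5.33 hertz

2.3 kilohertz = 2300 hertz
5.33 hertz = 5.33 hertz
930 kilohertz = 930000 hertz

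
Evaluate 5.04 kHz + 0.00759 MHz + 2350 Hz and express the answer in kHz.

In kHz:
  5.04 kHz → 5.04
  0.00759 MHz = 0.00759 × 10^3 kHz = 7.59
  2350 Hz = 2350 × 10^-3 kHz = 2.35
Sum: 5.04 + 7.59 + 2.35 = 14.98

14.98 kHz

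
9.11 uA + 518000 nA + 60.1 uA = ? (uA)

In uA:
  9.11 uA → 9.11
  518000 nA = 518000e-3 uA = 518
  60.1 uA → 60.1
Sum: 9.11 + 518 + 60.1 = 587.21

587.21 uA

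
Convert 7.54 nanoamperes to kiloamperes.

nano = 10^-9, kilo = 10^3; factor is 10^-12.
7.54 × 10^-12 = 0.00000000000754

0.00000000000754 kiloamperes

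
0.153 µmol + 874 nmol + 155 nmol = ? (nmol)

1182 nmol

In nmol:
  0.153 µmol = 0.153 × 10^3 nmol = 153
  874 nmol → 874
  155 nmol → 155
Sum: 153 + 874 + 155 = 1182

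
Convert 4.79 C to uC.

(no prefix) = 10⁰, micro = 10⁻⁶; factor is 10⁶.
4.79 × 10⁶ = 4790000

4790000 uC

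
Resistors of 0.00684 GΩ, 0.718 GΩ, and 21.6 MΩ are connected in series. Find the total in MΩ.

746.44 MΩ

In MΩ:
  0.00684 GΩ = 0.00684 × 10^3 MΩ = 6.84
  0.718 GΩ = 0.718 × 10^3 MΩ = 718
  21.6 MΩ → 21.6
Sum: 6.84 + 718 + 21.6 = 746.44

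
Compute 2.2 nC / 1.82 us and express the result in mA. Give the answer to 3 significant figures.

(2.2 × 10^-9) / (1.82 × 10^-6) = 1.2088 × 10^-3 A

1.21 mA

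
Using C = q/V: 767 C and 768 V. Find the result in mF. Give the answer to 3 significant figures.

999 mF

(767) / (768) = 0.9987 F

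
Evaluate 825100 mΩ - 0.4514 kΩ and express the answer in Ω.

In Ω:
  825100 mΩ = 825100e-3 Ω = 825.1
  0.4514 kΩ = 0.4514e3 Ω = 451.4
Difference: 825.1 - 451.4 = 373.7

373.7 Ω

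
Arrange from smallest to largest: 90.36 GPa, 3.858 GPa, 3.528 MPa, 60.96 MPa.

90.36 GPa = 90360000000 Pa
3.858 GPa = 3858000000 Pa
3.528 MPa = 3528000 Pa
60.96 MPa = 60960000 Pa

3.528 MPa < 60.96 MPa < 3.858 GPa < 90.36 GPa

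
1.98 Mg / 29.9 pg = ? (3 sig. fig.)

(1.98 × 10^6) / (29.9 × 10^-12) = 0.06622 × 10^18

66200000000000000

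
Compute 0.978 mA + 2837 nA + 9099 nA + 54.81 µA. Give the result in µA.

In µA:
  0.978 mA = 0.978e3 µA = 978
  2837 nA = 2837e-3 µA = 2.837
  9099 nA = 9099e-3 µA = 9.099
  54.81 µA → 54.81
Sum: 978 + 2.837 + 9.099 + 54.81 = 1044.746

1044.746 µA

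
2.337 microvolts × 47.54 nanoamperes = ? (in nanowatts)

0.00011110098 nanowatts

2.337 × 10^-6 × 47.54 × 10^-9 = 111.10098 × 10^-15 W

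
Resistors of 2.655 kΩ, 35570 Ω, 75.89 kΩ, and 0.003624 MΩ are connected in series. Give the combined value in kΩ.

117.739 kΩ

In kΩ:
  2.655 kΩ → 2.655
  35570 Ω = 35570 × 10⁻³ kΩ = 35.57
  75.89 kΩ → 75.89
  0.003624 MΩ = 0.003624 × 10³ kΩ = 3.624
Sum: 2.655 + 35.57 + 75.89 + 3.624 = 117.739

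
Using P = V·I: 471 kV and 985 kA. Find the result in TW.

0.463935 TW

471 × 10^3 × 985 × 10^3 = 463935 × 10^6 W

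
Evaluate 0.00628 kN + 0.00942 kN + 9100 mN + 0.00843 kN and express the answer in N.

In N:
  0.00628 kN = 0.00628 × 10^3 N = 6.28
  0.00942 kN = 0.00942 × 10^3 N = 9.42
  9100 mN = 9100 × 10^-3 N = 9.1
  0.00843 kN = 0.00843 × 10^3 N = 8.43
Sum: 6.28 + 9.42 + 9.1 + 8.43 = 33.23

33.23 N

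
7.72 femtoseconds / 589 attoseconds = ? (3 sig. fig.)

13.1

(7.72 × 10⁻¹⁵) / (589 × 10⁻¹⁸) = 0.01311 × 10³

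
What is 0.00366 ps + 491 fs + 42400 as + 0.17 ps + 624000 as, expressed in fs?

In fs:
  0.00366 ps = 0.00366 × 10^3 fs = 3.66
  491 fs → 491
  42400 as = 42400 × 10^-3 fs = 42.4
  0.17 ps = 0.17 × 10^3 fs = 170
  624000 as = 624000 × 10^-3 fs = 624
Sum: 3.66 + 491 + 42.4 + 170 + 624 = 1331.06

1331.06 fs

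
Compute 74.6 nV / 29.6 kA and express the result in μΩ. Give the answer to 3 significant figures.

(74.6 × 10^-9) / (29.6 × 10^3) = 2.5203 × 10^-12 Ω

0.00000252 μΩ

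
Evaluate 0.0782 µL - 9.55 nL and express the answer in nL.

68.65 nL

In nL:
  0.0782 µL = 0.0782 × 10³ nL = 78.2
  9.55 nL → 9.55
Difference: 78.2 - 9.55 = 68.65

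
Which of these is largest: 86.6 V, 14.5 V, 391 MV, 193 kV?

86.6 V = 86.6 V
14.5 V = 14.5 V
391 MV = 391000000 V
193 kV = 193000 V

391 MV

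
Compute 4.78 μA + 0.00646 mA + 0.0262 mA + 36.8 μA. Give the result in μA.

In μA:
  4.78 μA → 4.78
  0.00646 mA = 0.00646 × 10³ μA = 6.46
  0.0262 mA = 0.0262 × 10³ μA = 26.2
  36.8 μA → 36.8
Sum: 4.78 + 6.46 + 26.2 + 36.8 = 74.24

74.24 μA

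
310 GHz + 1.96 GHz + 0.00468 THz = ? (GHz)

316.64 GHz

In GHz:
  310 GHz → 310
  1.96 GHz → 1.96
  0.00468 THz = 0.00468e3 GHz = 4.68
Sum: 310 + 1.96 + 4.68 = 316.64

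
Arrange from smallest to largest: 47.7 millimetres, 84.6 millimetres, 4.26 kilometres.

47.7 millimetres = 0.0477 metres
84.6 millimetres = 0.0846 metres
4.26 kilometres = 4260 metres

47.7 millimetres < 84.6 millimetres < 4.26 kilometres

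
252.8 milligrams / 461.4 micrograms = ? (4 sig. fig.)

(252.8 × 10^-3) / (461.4 × 10^-6) = 0.5479 × 10^3

547.9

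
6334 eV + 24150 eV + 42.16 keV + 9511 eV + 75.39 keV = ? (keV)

157.545 keV

In keV:
  6334 eV = 6334e-3 keV = 6.334
  24150 eV = 24150e-3 keV = 24.15
  42.16 keV → 42.16
  9511 eV = 9511e-3 keV = 9.511
  75.39 keV → 75.39
Sum: 6.334 + 24.15 + 42.16 + 9.511 + 75.39 = 157.545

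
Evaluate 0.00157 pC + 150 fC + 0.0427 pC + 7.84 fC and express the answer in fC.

In fC:
  0.00157 pC = 0.00157 × 10^3 fC = 1.57
  150 fC → 150
  0.0427 pC = 0.0427 × 10^3 fC = 42.7
  7.84 fC → 7.84
Sum: 1.57 + 150 + 42.7 + 7.84 = 202.11

202.11 fC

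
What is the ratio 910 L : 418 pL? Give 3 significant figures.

2180000000000

(910) / (418e-12) = 2.177e12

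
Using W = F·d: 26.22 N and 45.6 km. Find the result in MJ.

26.22 × 45.6 × 10^3 = 1195.632 × 10^3 J

1.195632 MJ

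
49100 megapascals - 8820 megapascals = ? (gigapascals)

In gigapascals:
  49100 megapascals = 49100e-3 gigapascals = 49.1
  8820 megapascals = 8820e-3 gigapascals = 8.82
Difference: 49.1 - 8.82 = 40.28

40.28 gigapascals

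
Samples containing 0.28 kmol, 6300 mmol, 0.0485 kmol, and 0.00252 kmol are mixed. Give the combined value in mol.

337.32 mol

In mol:
  0.28 kmol = 0.28 × 10^3 mol = 280
  6300 mmol = 6300 × 10^-3 mol = 6.3
  0.0485 kmol = 0.0485 × 10^3 mol = 48.5
  0.00252 kmol = 0.00252 × 10^3 mol = 2.52
Sum: 280 + 6.3 + 48.5 + 2.52 = 337.32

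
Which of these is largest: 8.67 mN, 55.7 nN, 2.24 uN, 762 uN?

8.67 mN

8.67 mN = 0.00867 N
55.7 nN = 0.0000000557 N
2.24 uN = 0.00000224 N
762 uN = 0.000762 N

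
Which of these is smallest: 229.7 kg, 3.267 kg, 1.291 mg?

229.7 kg = 229700 g
3.267 kg = 3267 g
1.291 mg = 0.001291 g

1.291 mg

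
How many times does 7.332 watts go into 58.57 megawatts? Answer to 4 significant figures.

7988000

(58.57 × 10^6) / (7.332) = 7.9883 × 10^6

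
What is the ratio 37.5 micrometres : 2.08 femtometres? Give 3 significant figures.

18000000000

(37.5e-6) / (2.08e-15) = 18.03e9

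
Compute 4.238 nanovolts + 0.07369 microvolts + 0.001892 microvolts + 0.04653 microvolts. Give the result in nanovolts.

In nanovolts:
  4.238 nanovolts → 4.238
  0.07369 microvolts = 0.07369e3 nanovolts = 73.69
  0.001892 microvolts = 0.001892e3 nanovolts = 1.892
  0.04653 microvolts = 0.04653e3 nanovolts = 46.53
Sum: 4.238 + 73.69 + 1.892 + 46.53 = 126.35

126.35 nanovolts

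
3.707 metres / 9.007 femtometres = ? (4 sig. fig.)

(3.707) / (9.007e-15) = 0.41157e15

411600000000000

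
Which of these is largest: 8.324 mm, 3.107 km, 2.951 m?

3.107 km

8.324 mm = 0.008324 m
3.107 km = 3107 m
2.951 m = 2.951 m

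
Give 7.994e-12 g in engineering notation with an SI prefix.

= 7.994e-12 g; 1e-12 is pico.

7.994 pg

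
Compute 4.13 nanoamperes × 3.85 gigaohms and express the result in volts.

4.13e-9 × 3.85e9 = 15.9005 V

15.9005 volts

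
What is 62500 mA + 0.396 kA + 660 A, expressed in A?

1118.5 A

In A:
  62500 mA = 62500 × 10^-3 A = 62.5
  0.396 kA = 0.396 × 10^3 A = 396
  660 A → 660
Sum: 62.5 + 396 + 660 = 1118.5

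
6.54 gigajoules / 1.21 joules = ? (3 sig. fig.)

5400000000

(6.54 × 10^9) / (1.21) = 5.405 × 10^9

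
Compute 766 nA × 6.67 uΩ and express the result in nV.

0.00510922 nV

766 × 10⁻⁹ × 6.67 × 10⁻⁶ = 5109.22 × 10⁻¹⁵ V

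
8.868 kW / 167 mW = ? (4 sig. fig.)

(8.868e3) / (167e-3) = 0.053102e6

53100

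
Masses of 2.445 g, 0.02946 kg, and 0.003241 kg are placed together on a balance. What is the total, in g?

35.146 g

In g:
  2.445 g → 2.445
  0.02946 kg = 0.02946e3 g = 29.46
  0.003241 kg = 0.003241e3 g = 3.241
Sum: 2.445 + 29.46 + 3.241 = 35.146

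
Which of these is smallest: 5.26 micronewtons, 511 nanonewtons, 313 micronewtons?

511 nanonewtons

5.26 micronewtons = 0.00000526 newtons
511 nanonewtons = 0.000000511 newtons
313 micronewtons = 0.000313 newtons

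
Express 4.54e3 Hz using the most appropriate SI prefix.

= 4.54e3 Hz; 1e3 is kilo.

4.54 kHz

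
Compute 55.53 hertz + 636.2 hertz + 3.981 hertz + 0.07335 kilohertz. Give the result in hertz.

769.061 hertz

In hertz:
  55.53 hertz → 55.53
  636.2 hertz → 636.2
  3.981 hertz → 3.981
  0.07335 kilohertz = 0.07335e3 hertz = 73.35
Sum: 55.53 + 636.2 + 3.981 + 73.35 = 769.061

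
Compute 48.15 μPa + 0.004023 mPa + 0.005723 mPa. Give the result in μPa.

57.896 μPa

In μPa:
  48.15 μPa → 48.15
  0.004023 mPa = 0.004023 × 10^3 μPa = 4.023
  0.005723 mPa = 0.005723 × 10^3 μPa = 5.723
Sum: 48.15 + 4.023 + 5.723 = 57.896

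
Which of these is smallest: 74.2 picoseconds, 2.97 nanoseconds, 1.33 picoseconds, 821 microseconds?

1.33 picoseconds

74.2 picoseconds = 0.0000000000742 seconds
2.97 nanoseconds = 0.00000000297 seconds
1.33 picoseconds = 0.00000000000133 seconds
821 microseconds = 0.000821 seconds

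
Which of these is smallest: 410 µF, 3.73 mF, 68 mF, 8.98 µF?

8.98 µF

410 µF = 0.00041 F
3.73 mF = 0.00373 F
68 mF = 0.068 F
8.98 µF = 0.00000898 F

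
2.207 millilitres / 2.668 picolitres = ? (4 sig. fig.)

(2.207e-3) / (2.668e-12) = 0.82721e9

827200000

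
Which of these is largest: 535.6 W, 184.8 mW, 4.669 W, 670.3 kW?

670.3 kW

535.6 W = 535.6 W
184.8 mW = 0.1848 W
4.669 W = 4.669 W
670.3 kW = 670300 W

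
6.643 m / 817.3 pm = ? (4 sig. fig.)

(6.643) / (817.3 × 10⁻¹²) = 0.008128 × 10¹²

8128000000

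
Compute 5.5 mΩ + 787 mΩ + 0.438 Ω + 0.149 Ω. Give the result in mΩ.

In mΩ:
  5.5 mΩ → 5.5
  787 mΩ → 787
  0.438 Ω = 0.438e3 mΩ = 438
  0.149 Ω = 0.149e3 mΩ = 149
Sum: 5.5 + 787 + 438 + 149 = 1379.5

1379.5 mΩ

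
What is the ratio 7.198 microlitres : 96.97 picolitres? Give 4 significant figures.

74230

(7.198 × 10⁻⁶) / (96.97 × 10⁻¹²) = 0.074229 × 10⁶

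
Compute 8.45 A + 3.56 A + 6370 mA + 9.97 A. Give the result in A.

In A:
  8.45 A → 8.45
  3.56 A → 3.56
  6370 mA = 6370e-3 A = 6.37
  9.97 A → 9.97
Sum: 8.45 + 3.56 + 6.37 + 9.97 = 28.35

28.35 A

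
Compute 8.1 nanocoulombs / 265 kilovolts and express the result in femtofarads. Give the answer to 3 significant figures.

30.6 femtofarads

(8.1 × 10⁻⁹) / (265 × 10³) = 0.030566 × 10⁻¹² F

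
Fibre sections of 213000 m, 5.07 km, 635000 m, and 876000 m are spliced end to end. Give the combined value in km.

In km:
  213000 m = 213000 × 10⁻³ km = 213
  5.07 km → 5.07
  635000 m = 635000 × 10⁻³ km = 635
  876000 m = 876000 × 10⁻³ km = 876
Sum: 213 + 5.07 + 635 + 876 = 1729.07

1729.07 km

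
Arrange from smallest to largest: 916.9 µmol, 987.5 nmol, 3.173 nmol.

916.9 µmol = 0.0009169 mol
987.5 nmol = 0.0000009875 mol
3.173 nmol = 0.000000003173 mol

3.173 nmol < 987.5 nmol < 916.9 µmol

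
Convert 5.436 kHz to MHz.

0.005436 MHz

kilo = 1e3, mega = 1e6; factor is 1e-3.
5.436 × 1e-3 = 0.005436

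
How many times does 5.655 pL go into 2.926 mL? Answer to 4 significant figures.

(2.926 × 10⁻³) / (5.655 × 10⁻¹²) = 0.51742 × 10⁹

517400000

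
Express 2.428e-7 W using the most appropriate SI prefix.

= 242.8e-9 W; 1e-9 is nano.

242.8 nW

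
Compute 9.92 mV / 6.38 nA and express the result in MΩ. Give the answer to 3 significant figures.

(9.92 × 10⁻³) / (6.38 × 10⁻⁹) = 1.5549 × 10⁶ Ω

1.55 MΩ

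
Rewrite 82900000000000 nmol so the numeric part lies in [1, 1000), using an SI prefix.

= 82.9e3 mol; 1e3 is kilo.

82.9 kmol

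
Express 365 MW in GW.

0.365 GW

mega = 10⁶, giga = 10⁹; factor is 10⁻³.
365 × 10⁻³ = 0.365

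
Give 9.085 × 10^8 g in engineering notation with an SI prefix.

= 908.5 × 10^6 g; 10^6 is mega.

908.5 Mg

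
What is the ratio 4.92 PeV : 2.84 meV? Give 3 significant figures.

(4.92 × 10^15) / (2.84 × 10^-3) = 1.732 × 10^18

1730000000000000000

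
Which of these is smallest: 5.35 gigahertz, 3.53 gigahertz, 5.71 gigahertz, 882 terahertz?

3.53 gigahertz

5.35 gigahertz = 5350000000 hertz
3.53 gigahertz = 3530000000 hertz
5.71 gigahertz = 5710000000 hertz
882 terahertz = 882000000000000 hertz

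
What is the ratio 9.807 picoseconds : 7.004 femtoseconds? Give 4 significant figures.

1400

(9.807 × 10⁻¹²) / (7.004 × 10⁻¹⁵) = 1.4002 × 10³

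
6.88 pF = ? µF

pico = 10^-12, micro = 10^-6; factor is 10^-6.
6.88 × 10^-6 = 0.00000688

0.00000688 µF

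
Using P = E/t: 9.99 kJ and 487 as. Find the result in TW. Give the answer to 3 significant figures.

(9.99e3) / (487e-18) = 0.020513e21 W

20500000 TW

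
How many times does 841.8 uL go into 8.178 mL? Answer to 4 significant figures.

(8.178 × 10⁻³) / (841.8 × 10⁻⁶) = 0.0097149 × 10³

9.715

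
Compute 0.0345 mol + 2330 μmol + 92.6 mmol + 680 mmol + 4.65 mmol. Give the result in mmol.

In mmol:
  0.0345 mol = 0.0345 × 10^3 mmol = 34.5
  2330 μmol = 2330 × 10^-3 mmol = 2.33
  92.6 mmol → 92.6
  680 mmol → 680
  4.65 mmol → 4.65
Sum: 34.5 + 2.33 + 92.6 + 680 + 4.65 = 814.08

814.08 mmol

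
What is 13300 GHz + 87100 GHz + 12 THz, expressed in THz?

112.4 THz

In THz:
  13300 GHz = 13300 × 10^-3 THz = 13.3
  87100 GHz = 87100 × 10^-3 THz = 87.1
  12 THz → 12
Sum: 13.3 + 87.1 + 12 = 112.4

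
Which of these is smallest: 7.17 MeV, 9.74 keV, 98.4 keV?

7.17 MeV = 7170000 eV
9.74 keV = 9740 eV
98.4 keV = 98400 eV

9.74 keV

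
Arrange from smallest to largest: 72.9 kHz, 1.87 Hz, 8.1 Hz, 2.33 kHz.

72.9 kHz = 72900 Hz
1.87 Hz = 1.87 Hz
8.1 Hz = 8.1 Hz
2.33 kHz = 2330 Hz

1.87 Hz < 8.1 Hz < 2.33 kHz < 72.9 kHz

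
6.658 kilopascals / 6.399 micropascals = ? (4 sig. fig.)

(6.658 × 10³) / (6.399 × 10⁻⁶) = 1.0405 × 10⁹

1040000000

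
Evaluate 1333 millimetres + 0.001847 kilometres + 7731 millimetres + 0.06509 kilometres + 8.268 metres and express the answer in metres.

84.269 metres

In metres:
  1333 millimetres = 1333 × 10^-3 metres = 1.333
  0.001847 kilometres = 0.001847 × 10^3 metres = 1.847
  7731 millimetres = 7731 × 10^-3 metres = 7.731
  0.06509 kilometres = 0.06509 × 10^3 metres = 65.09
  8.268 metres → 8.268
Sum: 1.333 + 1.847 + 7.731 + 65.09 + 8.268 = 84.269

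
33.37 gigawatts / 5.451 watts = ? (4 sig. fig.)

6122000000

(33.37 × 10^9) / (5.451) = 6.1218 × 10^9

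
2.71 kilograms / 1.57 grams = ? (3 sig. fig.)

(2.71 × 10³) / (1.57) = 1.726 × 10³

1730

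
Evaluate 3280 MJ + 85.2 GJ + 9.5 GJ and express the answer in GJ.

97.98 GJ

In GJ:
  3280 MJ = 3280 × 10⁻³ GJ = 3.28
  85.2 GJ → 85.2
  9.5 GJ → 9.5
Sum: 3.28 + 85.2 + 9.5 = 97.98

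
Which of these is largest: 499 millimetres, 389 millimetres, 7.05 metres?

499 millimetres = 0.499 metres
389 millimetres = 0.389 metres
7.05 metres = 7.05 metres

7.05 metres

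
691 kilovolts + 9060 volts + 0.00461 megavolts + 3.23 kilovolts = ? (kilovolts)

707.9 kilovolts

In kilovolts:
  691 kilovolts → 691
  9060 volts = 9060 × 10⁻³ kilovolts = 9.06
  0.00461 megavolts = 0.00461 × 10³ kilovolts = 4.61
  3.23 kilovolts → 3.23
Sum: 691 + 9.06 + 4.61 + 3.23 = 707.9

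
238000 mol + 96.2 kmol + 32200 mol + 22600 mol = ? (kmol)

In kmol:
  238000 mol = 238000 × 10^-3 kmol = 238
  96.2 kmol → 96.2
  32200 mol = 32200 × 10^-3 kmol = 32.2
  22600 mol = 22600 × 10^-3 kmol = 22.6
Sum: 238 + 96.2 + 32.2 + 22.6 = 389

389 kmol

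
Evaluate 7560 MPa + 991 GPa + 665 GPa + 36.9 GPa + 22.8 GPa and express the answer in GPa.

In GPa:
  7560 MPa = 7560 × 10⁻³ GPa = 7.56
  991 GPa → 991
  665 GPa → 665
  36.9 GPa → 36.9
  22.8 GPa → 22.8
Sum: 7.56 + 991 + 665 + 36.9 + 22.8 = 1723.26

1723.26 GPa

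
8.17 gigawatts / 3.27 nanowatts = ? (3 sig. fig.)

(8.17e9) / (3.27e-9) = 2.498e18

2500000000000000000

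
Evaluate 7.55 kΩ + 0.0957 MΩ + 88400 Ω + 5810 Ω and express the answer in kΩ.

In kΩ:
  7.55 kΩ → 7.55
  0.0957 MΩ = 0.0957 × 10³ kΩ = 95.7
  88400 Ω = 88400 × 10⁻³ kΩ = 88.4
  5810 Ω = 5810 × 10⁻³ kΩ = 5.81
Sum: 7.55 + 95.7 + 88.4 + 5.81 = 197.46

197.46 kΩ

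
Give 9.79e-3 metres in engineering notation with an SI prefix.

= 9.79e-3 metres; 1e-3 is milli.

9.79 millimetres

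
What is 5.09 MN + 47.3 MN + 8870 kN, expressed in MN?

61.26 MN

In MN:
  5.09 MN → 5.09
  47.3 MN → 47.3
  8870 kN = 8870 × 10⁻³ MN = 8.87
Sum: 5.09 + 47.3 + 8.87 = 61.26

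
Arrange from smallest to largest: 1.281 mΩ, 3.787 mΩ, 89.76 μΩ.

1.281 mΩ = 0.001281 Ω
3.787 mΩ = 0.003787 Ω
89.76 μΩ = 0.00008976 Ω

89.76 μΩ < 1.281 mΩ < 3.787 mΩ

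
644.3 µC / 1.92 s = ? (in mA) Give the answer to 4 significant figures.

0.3356 mA

(644.3 × 10⁻⁶) / (1.92) = 335.573 × 10⁻⁶ A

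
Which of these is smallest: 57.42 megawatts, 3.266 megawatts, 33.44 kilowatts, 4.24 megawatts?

57.42 megawatts = 57420000 watts
3.266 megawatts = 3266000 watts
33.44 kilowatts = 33440 watts
4.24 megawatts = 4240000 watts

33.44 kilowatts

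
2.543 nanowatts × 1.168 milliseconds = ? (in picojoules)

2.970224 picojoules

2.543 × 10^-9 × 1.168 × 10^-3 = 2.970224 × 10^-12 J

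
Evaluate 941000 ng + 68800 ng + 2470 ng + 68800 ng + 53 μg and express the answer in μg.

1134.07 μg

In μg:
  941000 ng = 941000e-3 μg = 941
  68800 ng = 68800e-3 μg = 68.8
  2470 ng = 2470e-3 μg = 2.47
  68800 ng = 68800e-3 μg = 68.8
  53 μg → 53
Sum: 941 + 68.8 + 2.47 + 68.8 + 53 = 1134.07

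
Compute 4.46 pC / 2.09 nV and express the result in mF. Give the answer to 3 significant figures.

2.13 mF

(4.46 × 10^-12) / (2.09 × 10^-9) = 2.134 × 10^-3 F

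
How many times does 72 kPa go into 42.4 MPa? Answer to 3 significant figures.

(42.4e6) / (72e3) = 0.5889e3

589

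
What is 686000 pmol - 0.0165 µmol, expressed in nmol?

In nmol:
  686000 pmol = 686000 × 10⁻³ nmol = 686
  0.0165 µmol = 0.0165 × 10³ nmol = 16.5
Difference: 686 - 16.5 = 669.5

669.5 nmol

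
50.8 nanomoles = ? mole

nano = 1e-9, (no prefix) = 1e0; factor is 1e-9.
50.8 × 1e-9 = 0.0000000508

0.0000000508 moles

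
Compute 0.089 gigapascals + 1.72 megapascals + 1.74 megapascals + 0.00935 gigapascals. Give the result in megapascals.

In megapascals:
  0.089 gigapascals = 0.089 × 10^3 megapascals = 89
  1.72 megapascals → 1.72
  1.74 megapascals → 1.74
  0.00935 gigapascals = 0.00935 × 10^3 megapascals = 9.35
Sum: 89 + 1.72 + 1.74 + 9.35 = 101.81

101.81 megapascals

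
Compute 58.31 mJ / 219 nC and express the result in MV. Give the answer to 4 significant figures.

(58.31e-3) / (219e-9) = 0.266256e6 V

0.2663 MV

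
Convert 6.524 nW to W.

nano = 10⁻⁹, (no prefix) = 10⁰; factor is 10⁻⁹.
6.524 × 10⁻⁹ = 0.000000006524

0.000000006524 W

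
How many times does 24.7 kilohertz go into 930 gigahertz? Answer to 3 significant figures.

(930 × 10^9) / (24.7 × 10^3) = 37.65 × 10^6

37700000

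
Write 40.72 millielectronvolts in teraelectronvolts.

0.00000000000004072 teraelectronvolts

milli = 10^-3, tera = 10^12; factor is 10^-15.
40.72 × 10^-15 = 0.00000000000004072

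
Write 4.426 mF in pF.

milli = 10⁻³, pico = 10⁻¹²; factor is 10⁹.
4.426 × 10⁹ = 4426000000

4426000000 pF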